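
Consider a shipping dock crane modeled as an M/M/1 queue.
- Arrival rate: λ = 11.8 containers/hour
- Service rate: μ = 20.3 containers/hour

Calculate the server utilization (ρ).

Server utilization: ρ = λ/μ
ρ = 11.8/20.3 = 0.5813
The server is busy 58.13% of the time.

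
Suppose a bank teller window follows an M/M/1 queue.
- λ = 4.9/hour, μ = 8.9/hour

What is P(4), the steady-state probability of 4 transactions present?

ρ = λ/μ = 4.9/8.9 = 0.55056
P(n) = (1-ρ)ρⁿ
P(4) = (1-0.55056) × 0.55056^4
P(4) = 0.4494 × 0.09188
P(4) = 0.04129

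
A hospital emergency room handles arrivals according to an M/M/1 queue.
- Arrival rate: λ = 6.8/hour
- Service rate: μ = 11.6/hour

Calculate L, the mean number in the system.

ρ = λ/μ = 6.8/11.6 = 0.5862
For M/M/1: L = λ/(μ-λ)
L = 6.8/(11.6-6.8) = 6.8/4.80
L = 1.4167 patients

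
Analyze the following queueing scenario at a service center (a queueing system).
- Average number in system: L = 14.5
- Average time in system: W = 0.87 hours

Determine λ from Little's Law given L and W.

Little's Law: L = λW, so λ = L/W
λ = 14.5/0.87 = 16.6667 customers/hour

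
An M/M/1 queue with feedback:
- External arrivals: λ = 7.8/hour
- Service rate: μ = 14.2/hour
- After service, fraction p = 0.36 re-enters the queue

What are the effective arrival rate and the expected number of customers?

Effective arrival rate: λ_eff = λ/(1-p) = 7.8/(1-0.36) = 7.8/0.64 = 12.1875
ρ = λ_eff/μ = 12.1875/14.2 = 0.858275
L = ρ/(1-ρ) = 0.858275/(1-0.858275) = 6.0559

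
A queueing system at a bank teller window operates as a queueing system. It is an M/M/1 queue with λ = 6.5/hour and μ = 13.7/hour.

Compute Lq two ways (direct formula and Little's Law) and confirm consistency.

Method 1 (direct): Lq = λ²/(μ(μ-λ)) = 42.25/(13.7 × 7.20) = 0.4283

Method 2 (Little's Law):
W = 1/(μ-λ) = 1/7.20 = 0.138889
Wq = W - 1/μ = 0.138889 - 0.0729927 = 0.065896
Lq = λWq = 6.5 × 0.065896 = 0.4283 ✔ (matches Method 1)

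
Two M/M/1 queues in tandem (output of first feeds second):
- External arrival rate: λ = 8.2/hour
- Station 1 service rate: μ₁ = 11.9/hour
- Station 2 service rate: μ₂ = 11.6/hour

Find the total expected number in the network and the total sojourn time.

By Jackson's theorem, each station behaves as independent M/M/1.
Station 1: ρ₁ = 8.2/11.9 = 0.6891, L₁ = ρ₁/(1-ρ₁) = λ/(μ₁-λ) = 8.2/3.70 = 2.2162
Station 2: ρ₂ = 8.2/11.6 = 0.7069, L₂ = ρ₂/(1-ρ₂) = λ/(μ₂-λ) = 8.2/3.40 = 2.4118
Total: L = L₁ + L₂ = 2.2162 + 2.4118 = 4.6280
W = L/λ = 4.6280/8.2 = 0.5644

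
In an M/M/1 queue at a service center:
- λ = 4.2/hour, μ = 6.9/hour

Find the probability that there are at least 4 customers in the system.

ρ = λ/μ = 4.2/6.9 = 0.6087
P(N ≥ n) = ρⁿ
P(N ≥ 4) = 0.6087^4
P(N ≥ 4) = 0.1373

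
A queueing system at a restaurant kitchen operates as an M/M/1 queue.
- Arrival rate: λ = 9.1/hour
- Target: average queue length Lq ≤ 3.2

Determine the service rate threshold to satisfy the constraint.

For M/M/1: Lq = λ²/(μ(μ-λ))
Need Lq ≤ 3.2, i.e. μ(μ-λ) ≥ λ²/3.2
μ² - 9.1μ - 82.81/3.2 ≥ 0  →  μ² - 9.1μ - 25.87812 ≥ 0
Quadratic formula (positive root): μ = [λ + √(λ² + 4×25.87812)]/2
Discriminant: 82.81 + 4×25.87812 = 186.3225, √186.3225 = 13.6500
μ ≥ (9.1 + 13.6500)/2 = 11.3750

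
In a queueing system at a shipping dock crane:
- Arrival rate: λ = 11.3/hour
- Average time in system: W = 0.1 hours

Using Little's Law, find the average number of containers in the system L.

Little's Law: L = λW
L = 11.3 × 0.1 = 1.1300 containers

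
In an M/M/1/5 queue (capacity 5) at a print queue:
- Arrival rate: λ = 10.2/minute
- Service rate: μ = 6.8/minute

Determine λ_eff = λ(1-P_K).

ρ = λ/μ = 10.2/6.8 = 1.5000
P₀ = (1-ρ)/(1-ρ^(K+1)) = (1-1.5000)/(1-1.5000^6) = -0.5000/-10.3906 = 0.04812
P_K = P₀×ρ^K = 0.04812 × 1.5000^5 = 0.04812 × 7.5938 = 0.3654
λ_eff = λ(1-P_K) = 10.2 × (1 - 0.36541) = 10.2 × 0.63459 = 6.4728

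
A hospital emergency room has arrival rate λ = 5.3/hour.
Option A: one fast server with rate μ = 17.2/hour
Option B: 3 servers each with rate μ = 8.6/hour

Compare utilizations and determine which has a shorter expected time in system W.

Option A: single server μ = 17.2 (M/M/1)
  ρ_A = 5.3/17.2 = 0.3081
  W_A = 1/(μ-λ) = 1/(17.2-5.3) = 1/11.90 = 0.08403

Option B: 3 servers μ = 8.6 (M/M/3)
  ρ_B = λ/(cμ) = 5.3/(3×8.6) = 0.2054
  Offered load a = λ/μ = cρ = 5.3/8.6 = 0.6163
  P₀ = [ Σₙ₌₀^2 aⁿ/n! + a^3/(3!(1-ρ)) ]⁻¹
  Σ = a^0/0! + a^1/1! + a^2/2! = 1.0000 + 0.6163 + 0.1899 = 1.8062
  a^3/(3!(1-ρ)) = 0.2341/(6 × 0.7946) = 0.04910
  P₀ = 1/(1.8062 + 0.04910) = 0.5390
  Lq = P₀·a^3·ρ / (3!(1-ρ)²) = 0.5390 × 0.2341 × 0.2054 / (6 × 0.6313) = 0.006842
  Wq_B = Lq/λ = 0.006842/5.3 = 0.001291
  W_B = Wq_B + 1/μ = 0.001291 + 0.1163 = 0.1176

Since W_A = 0.08403 < W_B = 0.1176, Option A (single fast server) has the shorter time in system.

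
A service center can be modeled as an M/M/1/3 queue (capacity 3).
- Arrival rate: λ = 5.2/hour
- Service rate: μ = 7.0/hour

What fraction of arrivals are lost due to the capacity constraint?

ρ = λ/μ = 5.2/7.0 = 0.74286
P₀ = (1-ρ)/(1-ρ^(K+1)) = (1-0.74286)/(1-0.74286^4) = 0.2571/0.6955 = 0.3697
P_K = P₀×ρ^K = 0.36973 × 0.74286^3 = 0.36973 × 0.40994 = 0.1516
Blocking probability = 15.16%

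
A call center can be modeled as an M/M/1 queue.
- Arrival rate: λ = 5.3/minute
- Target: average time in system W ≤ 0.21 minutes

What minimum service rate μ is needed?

For M/M/1: W = 1/(μ-λ)
Need W ≤ 0.21, so 1/(μ-λ) ≤ 0.21
μ - λ ≥ 1/0.21 = 4.7619
μ ≥ 5.3 + 4.7619 = 10.0619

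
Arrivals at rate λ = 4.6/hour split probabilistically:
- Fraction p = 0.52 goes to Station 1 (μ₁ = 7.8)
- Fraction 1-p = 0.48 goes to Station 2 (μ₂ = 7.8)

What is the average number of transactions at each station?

Effective rates: λ₁ = 4.6×0.52 = 2.392, λ₂ = 4.6×0.48 = 2.208
Station 1: ρ₁ = 2.392/7.8 = 0.30667, L₁ = ρ₁/(1-ρ₁) = 0.30667/(1-0.30667) = 0.4423
Station 2: ρ₂ = 2.208/7.8 = 0.283077, L₂ = ρ₂/(1-ρ₂) = 0.283077/(1-0.283077) = 0.3948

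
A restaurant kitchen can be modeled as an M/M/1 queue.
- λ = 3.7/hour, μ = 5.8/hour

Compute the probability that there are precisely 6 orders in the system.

ρ = λ/μ = 3.7/5.8 = 0.6379
P(n) = (1-ρ)ρⁿ
P(6) = (1-0.6379) × 0.6379^6
P(6) = 0.3621 × 0.06738
P(6) = 0.02440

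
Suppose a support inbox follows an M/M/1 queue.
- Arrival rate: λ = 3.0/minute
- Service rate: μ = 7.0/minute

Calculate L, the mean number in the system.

ρ = λ/μ = 3.0/7.0 = 0.4286
For M/M/1: L = λ/(μ-λ)
L = 3.0/(7.0-3.0) = 3.0/4.00
L = 0.7500 emails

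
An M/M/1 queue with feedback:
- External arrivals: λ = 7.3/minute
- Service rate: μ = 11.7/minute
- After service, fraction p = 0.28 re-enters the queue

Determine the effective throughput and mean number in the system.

Effective arrival rate: λ_eff = λ/(1-p) = 7.3/(1-0.28) = 7.3/0.72 = 10.13889
ρ = λ_eff/μ = 10.13889/11.7 = 0.866572
L = ρ/(1-ρ) = 0.866572/(1-0.866572) = 6.4947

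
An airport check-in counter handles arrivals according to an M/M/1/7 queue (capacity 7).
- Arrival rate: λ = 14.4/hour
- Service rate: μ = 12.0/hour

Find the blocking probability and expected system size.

ρ = λ/μ = 14.4/12.0 = 1.2000
P₀ = (1-ρ)/(1-ρ^(K+1)) = (1-1.2000)/(1-1.2000^8) = -0.2000/-3.2998 = 0.06061
P_K = P₀×ρ^K = 0.06061 × 1.2000^7 = 0.06061 × 3.5832 = 0.2172
Blocking probability P_7 = 0.2172 (21.72%)
L = ρ[1 - (K+1)ρ^K + Kρ^(K+1)] / [(1-ρ)(1-ρ^(K+1))]
L = 1.2000 × (1 - 8×3.58318 + 7×4.29982) / ((1 - 1.2000) × (1 - 4.29982)) = 4.4244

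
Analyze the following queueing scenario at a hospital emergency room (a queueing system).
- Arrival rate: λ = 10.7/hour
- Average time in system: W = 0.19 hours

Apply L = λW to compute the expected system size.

Little's Law: L = λW
L = 10.7 × 0.19 = 2.0330 patients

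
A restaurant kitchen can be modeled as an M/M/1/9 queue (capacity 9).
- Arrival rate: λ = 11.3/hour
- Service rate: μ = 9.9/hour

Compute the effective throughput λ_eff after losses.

ρ = λ/μ = 11.3/9.9 = 1.141414
P₀ = (1-ρ)/(1-ρ^(K+1)) = (1-1.141414)/(1-1.141414^10) = -0.14141/-2.7535 = 0.05136
P_K = P₀×ρ^K = 0.05136 × 1.141414^9 = 0.05136 × 3.2884 = 0.1689
λ_eff = λ(1-P_K) = 11.3 × (1 - 0.16889) = 11.3 × 0.83111 = 9.3915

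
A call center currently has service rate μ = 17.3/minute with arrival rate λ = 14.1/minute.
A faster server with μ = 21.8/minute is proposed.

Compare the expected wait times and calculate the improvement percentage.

System 1: ρ₁ = 14.1/17.3 = 0.8150, W₁ = 1/(17.3-14.1) = 0.31250
System 2: ρ₂ = 14.1/21.8 = 0.6468, W₂ = 1/(21.8-14.1) = 0.12987
Improvement: (W₁-W₂)/W₁ = (0.31250-0.12987)/0.31250 = 58.44%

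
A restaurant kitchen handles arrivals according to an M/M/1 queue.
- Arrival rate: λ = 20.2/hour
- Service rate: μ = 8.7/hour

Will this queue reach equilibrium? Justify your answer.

Stability requires ρ = λ/(cμ) < 1
ρ = 20.2/(1 × 8.7) = 20.2/8.70 = 2.3218
Since 2.3218 ≥ 1, the system is UNSTABLE.
Queue grows without bound. Need μ > λ = 20.2.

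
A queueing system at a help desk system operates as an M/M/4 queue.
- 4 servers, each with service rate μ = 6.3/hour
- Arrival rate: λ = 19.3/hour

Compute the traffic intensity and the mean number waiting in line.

Traffic intensity: ρ = λ/(cμ) = 19.3/(4×6.3) = 0.7659
Since ρ = 0.7659 < 1, system is stable.
Offered load a = λ/μ = cρ = 19.3/6.3 = 3.0635
P₀ = [ Σₙ₌₀^3 aⁿ/n! + a^4/(4!(1-ρ)) ]⁻¹
Σ = a^0/0! + a^1/1! + a^2/2! + a^3/3! = 1.0000 + 3.0635 + 4.6925 + 4.7918 = 13.5478
a^4/(4!(1-ρ)) = 88.0779/(24 × 0.234127) = 15.6749
P₀ = 1/(13.5478 + 15.6749) = 0.03422
Lq = P₀·a^4·ρ / (4!(1-ρ)²) = 0.03422 × 88.0779 × 0.7659 / (24 × 0.05482) = 1.7546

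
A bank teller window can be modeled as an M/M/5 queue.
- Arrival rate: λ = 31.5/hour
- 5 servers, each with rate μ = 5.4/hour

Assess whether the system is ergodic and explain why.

Stability requires ρ = λ/(cμ) < 1
ρ = 31.5/(5 × 5.4) = 31.5/27.00 = 1.1667
Since 1.1667 ≥ 1, the system is UNSTABLE.
Need c > λ/μ = 31.5/5.4 = 5.83.
Minimum servers needed: c = 6.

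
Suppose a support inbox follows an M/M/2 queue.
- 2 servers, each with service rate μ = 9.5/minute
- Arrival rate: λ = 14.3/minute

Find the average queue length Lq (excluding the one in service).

Traffic intensity: ρ = λ/(cμ) = 14.3/(2×9.5) = 0.7526
Since ρ = 0.7526 < 1, system is stable.
Offered load a = λ/μ = cρ = 14.3/9.5 = 1.5053
P₀ = [ Σₙ₌₀^1 aⁿ/n! + a^2/(2!(1-ρ)) ]⁻¹
Σ = a^0/0! + a^1/1! = 1.0000 + 1.5053 = 2.5053
a^2/(2!(1-ρ)) = 2.2658/(2 × 0.24737) = 4.5798
P₀ = 1/(2.5053 + 4.5798) = 0.1411
Lq = P₀·a^2·ρ / (2!(1-ρ)²) = 0.14114 × 2.2658 × 0.75263 / (2 × 0.061191) = 1.9667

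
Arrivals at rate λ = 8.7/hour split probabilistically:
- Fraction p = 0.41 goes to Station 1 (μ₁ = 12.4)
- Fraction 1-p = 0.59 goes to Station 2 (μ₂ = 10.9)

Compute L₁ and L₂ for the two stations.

Effective rates: λ₁ = 8.7×0.41 = 3.567, λ₂ = 8.7×0.59 = 5.133
Station 1: ρ₁ = 3.567/12.4 = 0.28766, L₁ = ρ₁/(1-ρ₁) = 0.28766/(1-0.28766) = 0.4038
Station 2: ρ₂ = 5.133/10.9 = 0.47092, L₂ = ρ₂/(1-ρ₂) = 0.47092/(1-0.47092) = 0.8901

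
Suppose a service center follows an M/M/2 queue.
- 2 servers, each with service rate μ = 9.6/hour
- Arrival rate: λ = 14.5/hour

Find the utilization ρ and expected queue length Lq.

Traffic intensity: ρ = λ/(cμ) = 14.5/(2×9.6) = 0.7552
Since ρ = 0.7552 < 1, system is stable.
Offered load a = λ/μ = cρ = 14.5/9.6 = 1.5104
P₀ = [ Σₙ₌₀^1 aⁿ/n! + a^2/(2!(1-ρ)) ]⁻¹
Σ = a^0/0! + a^1/1! = 1.0000 + 1.5104 = 2.5104
a^2/(2!(1-ρ)) = 2.28136/(2 × 0.244792) = 4.6598
P₀ = 1/(2.5104 + 4.6598) = 0.1395
Lq = P₀·a^2·ρ / (2!(1-ρ)²) = 0.139466 × 2.28136 × 0.755208 / (2 × 0.0599230) = 2.0050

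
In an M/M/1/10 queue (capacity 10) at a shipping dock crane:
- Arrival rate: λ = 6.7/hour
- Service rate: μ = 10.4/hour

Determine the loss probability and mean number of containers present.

ρ = λ/μ = 6.7/10.4 = 0.64423
P₀ = (1-ρ)/(1-ρ^(K+1)) = (1-0.64423)/(1-0.64423^11) = 0.3558/0.9921 = 0.3586
P_K = P₀×ρ^K = 0.35861 × 0.64423^10 = 0.35861 × 0.012314 = 0.004416
Blocking probability P_10 = 0.004416 (0.44%)
L = ρ[1 - (K+1)ρ^K + Kρ^(K+1)] / [(1-ρ)(1-ρ^(K+1))]
L = 0.64423 × (1 - 11×0.012314 + 10×0.0079332) / ((1 - 0.64423) × (1 - 0.0079332)) = 1.7228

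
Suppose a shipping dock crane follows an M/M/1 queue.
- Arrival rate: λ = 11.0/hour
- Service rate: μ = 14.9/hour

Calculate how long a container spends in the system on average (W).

First, compute utilization: ρ = λ/μ = 11.0/14.9 = 0.7383
For M/M/1: W = 1/(μ-λ)
W = 1/(14.9-11.0) = 1/3.90
W = 0.2564 hours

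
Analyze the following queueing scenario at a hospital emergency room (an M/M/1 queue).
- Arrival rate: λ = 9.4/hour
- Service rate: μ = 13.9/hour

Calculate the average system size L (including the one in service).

ρ = λ/μ = 9.4/13.9 = 0.6763
For M/M/1: L = λ/(μ-λ)
L = 9.4/(13.9-9.4) = 9.4/4.50
L = 2.0889 patients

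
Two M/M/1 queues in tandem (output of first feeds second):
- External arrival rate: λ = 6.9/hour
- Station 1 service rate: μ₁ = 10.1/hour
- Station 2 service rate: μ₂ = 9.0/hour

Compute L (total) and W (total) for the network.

By Jackson's theorem, each station behaves as independent M/M/1.
Station 1: ρ₁ = 6.9/10.1 = 0.6832, L₁ = ρ₁/(1-ρ₁) = λ/(μ₁-λ) = 6.9/3.20 = 2.1563
Station 2: ρ₂ = 6.9/9.0 = 0.7667, L₂ = ρ₂/(1-ρ₂) = λ/(μ₂-λ) = 6.9/2.10 = 3.2857
Total: L = L₁ + L₂ = 2.1563 + 3.2857 = 5.4420
W = L/λ = 5.4420/6.9 = 0.7887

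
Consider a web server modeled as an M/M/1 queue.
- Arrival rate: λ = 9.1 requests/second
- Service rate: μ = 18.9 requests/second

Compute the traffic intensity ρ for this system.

Server utilization: ρ = λ/μ
ρ = 9.1/18.9 = 0.4815
The server is busy 48.15% of the time.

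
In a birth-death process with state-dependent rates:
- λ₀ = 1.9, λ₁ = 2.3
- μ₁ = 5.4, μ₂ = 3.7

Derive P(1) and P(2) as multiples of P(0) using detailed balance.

Balance equations:
State 0: λ₀P₀ = μ₁P₁ → P₁ = (λ₀/μ₁)P₀ = (1.9/5.4)P₀ = 0.3519P₀
State 1: P₂ = (λ₀λ₁)/(μ₁μ₂)P₀ = (1.9×2.3)/(5.4×3.7)P₀ = 0.2187P₀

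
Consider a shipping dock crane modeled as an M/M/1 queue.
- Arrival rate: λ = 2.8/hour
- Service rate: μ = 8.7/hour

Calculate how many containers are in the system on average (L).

ρ = λ/μ = 2.8/8.7 = 0.3218
For M/M/1: L = λ/(μ-λ)
L = 2.8/(8.7-2.8) = 2.8/5.90
L = 0.4746 containers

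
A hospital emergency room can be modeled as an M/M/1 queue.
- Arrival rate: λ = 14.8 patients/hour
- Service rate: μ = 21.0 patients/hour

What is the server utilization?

Server utilization: ρ = λ/μ
ρ = 14.8/21.0 = 0.7048
The server is busy 70.48% of the time.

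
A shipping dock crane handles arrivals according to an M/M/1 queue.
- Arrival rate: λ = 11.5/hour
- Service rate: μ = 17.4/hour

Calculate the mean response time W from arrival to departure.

First, compute utilization: ρ = λ/μ = 11.5/17.4 = 0.6609
For M/M/1: W = 1/(μ-λ)
W = 1/(17.4-11.5) = 1/5.90
W = 0.1695 hours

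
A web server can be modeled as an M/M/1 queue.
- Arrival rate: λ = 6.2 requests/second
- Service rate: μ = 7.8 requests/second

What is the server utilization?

Server utilization: ρ = λ/μ
ρ = 6.2/7.8 = 0.7949
The server is busy 79.49% of the time.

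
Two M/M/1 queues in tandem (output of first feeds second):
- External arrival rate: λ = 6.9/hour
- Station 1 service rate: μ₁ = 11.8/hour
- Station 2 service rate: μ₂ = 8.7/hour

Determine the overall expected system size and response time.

By Jackson's theorem, each station behaves as independent M/M/1.
Station 1: ρ₁ = 6.9/11.8 = 0.5847, L₁ = ρ₁/(1-ρ₁) = λ/(μ₁-λ) = 6.9/4.90 = 1.4082
Station 2: ρ₂ = 6.9/8.7 = 0.7931, L₂ = ρ₂/(1-ρ₂) = λ/(μ₂-λ) = 6.9/1.80 = 3.8333
Total: L = L₁ + L₂ = 1.4082 + 3.8333 = 5.2415
W = L/λ = 5.2415/6.9 = 0.7596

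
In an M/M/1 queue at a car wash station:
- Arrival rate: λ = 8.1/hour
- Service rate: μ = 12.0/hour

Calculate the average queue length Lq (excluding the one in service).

ρ = λ/μ = 8.1/12.0 = 0.6750
For M/M/1: Lq = λ²/(μ(μ-λ))
Lq = 65.61/(12.0 × 3.90)
Lq = 1.4019 cars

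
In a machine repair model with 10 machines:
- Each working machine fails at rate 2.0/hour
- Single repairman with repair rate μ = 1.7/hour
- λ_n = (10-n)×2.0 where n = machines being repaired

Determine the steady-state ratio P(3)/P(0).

P(3)/P(0) = ∏_{i=0}^{3-1} λ_i/μ_{i+1}
= (10-0)×2.0/1.7 × (10-1)×2.0/1.7 × (10-2)×2.0/1.7
= 1172.3998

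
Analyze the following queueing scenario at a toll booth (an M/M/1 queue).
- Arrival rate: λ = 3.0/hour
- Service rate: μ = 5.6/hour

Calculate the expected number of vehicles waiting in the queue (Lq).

ρ = λ/μ = 3.0/5.6 = 0.5357
For M/M/1: Lq = λ²/(μ(μ-λ))
Lq = 9.00/(5.6 × 2.60)
Lq = 0.6181 vehicles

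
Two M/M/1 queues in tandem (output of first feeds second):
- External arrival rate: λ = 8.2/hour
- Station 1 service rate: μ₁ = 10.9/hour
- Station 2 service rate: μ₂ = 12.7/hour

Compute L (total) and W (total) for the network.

By Jackson's theorem, each station behaves as independent M/M/1.
Station 1: ρ₁ = 8.2/10.9 = 0.7523, L₁ = ρ₁/(1-ρ₁) = λ/(μ₁-λ) = 8.2/2.70 = 3.03704
Station 2: ρ₂ = 8.2/12.7 = 0.6457, L₂ = ρ₂/(1-ρ₂) = λ/(μ₂-λ) = 8.2/4.50 = 1.82222
Total: L = L₁ + L₂ = 3.03704 + 1.82222 = 4.8593
W = L/λ = 4.8593/8.2 = 0.5926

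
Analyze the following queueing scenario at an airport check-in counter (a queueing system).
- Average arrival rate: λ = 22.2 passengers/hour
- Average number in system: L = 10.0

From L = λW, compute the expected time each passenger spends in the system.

Little's Law: L = λW, so W = L/λ
W = 10.0/22.2 = 0.4505 hours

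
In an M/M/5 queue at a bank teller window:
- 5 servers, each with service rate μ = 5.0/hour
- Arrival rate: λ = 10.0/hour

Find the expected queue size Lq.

Traffic intensity: ρ = λ/(cμ) = 10.0/(5×5.0) = 0.4000
Since ρ = 0.4000 < 1, system is stable.
Offered load a = λ/μ = cρ = 10.0/5.0 = 2.0000
P₀ = [ Σₙ₌₀^4 aⁿ/n! + a^5/(5!(1-ρ)) ]⁻¹
Σ = a^0/0! + a^1/1! + a^2/2! + a^3/3! + a^4/4! = 1.0000 + 2.0000 + 2.0000 + 1.3333 + 0.6667 = 7.0000
a^5/(5!(1-ρ)) = 32.0000/(120 × 0.6000) = 0.4444
P₀ = 1/(7.0000 + 0.4444) = 0.1343
Lq = P₀·a^5·ρ / (5!(1-ρ)²) = 0.13433 × 32.0000 × 0.40000 / (120 × 0.36000) = 0.03980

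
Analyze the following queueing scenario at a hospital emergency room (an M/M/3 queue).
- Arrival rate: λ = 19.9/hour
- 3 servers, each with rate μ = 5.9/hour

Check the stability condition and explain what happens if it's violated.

Stability requires ρ = λ/(cμ) < 1
ρ = 19.9/(3 × 5.9) = 19.9/17.70 = 1.1243
Since 1.1243 ≥ 1, the system is UNSTABLE.
Need c > λ/μ = 19.9/5.9 = 3.37.
Minimum servers needed: c = 4.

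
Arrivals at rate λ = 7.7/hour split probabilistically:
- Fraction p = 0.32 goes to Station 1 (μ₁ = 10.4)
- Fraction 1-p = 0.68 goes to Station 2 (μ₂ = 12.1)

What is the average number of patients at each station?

Effective rates: λ₁ = 7.7×0.32 = 2.464, λ₂ = 7.7×0.68 = 5.236
Station 1: ρ₁ = 2.464/10.4 = 0.23692, L₁ = ρ₁/(1-ρ₁) = 0.23692/(1-0.23692) = 0.3105
Station 2: ρ₂ = 5.236/12.1 = 0.43273, L₂ = ρ₂/(1-ρ₂) = 0.43273/(1-0.43273) = 0.7628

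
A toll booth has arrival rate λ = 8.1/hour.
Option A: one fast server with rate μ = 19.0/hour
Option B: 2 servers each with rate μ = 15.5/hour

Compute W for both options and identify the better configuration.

Option A: single server μ = 19.0 (M/M/1)
  ρ_A = 8.1/19.0 = 0.4263
  W_A = 1/(μ-λ) = 1/(19.0-8.1) = 1/10.90 = 0.09174

Option B: 2 servers μ = 15.5 (M/M/2)
  ρ_B = λ/(cμ) = 8.1/(2×15.5) = 0.2613
  Offered load a = λ/μ = cρ = 8.1/15.5 = 0.5226
  P₀ = [ Σₙ₌₀^1 aⁿ/n! + a^2/(2!(1-ρ)) ]⁻¹
  Σ = a^0/0! + a^1/1! = 1.0000 + 0.5226 = 1.5226
  a^2/(2!(1-ρ)) = 0.27309/(2 × 0.73871) = 0.1848
  P₀ = 1/(1.5226 + 0.1848) = 0.5857
  Lq = P₀·a^2·ρ / (2!(1-ρ)²) = 0.58568 × 0.27309 × 0.26129 / (2 × 0.54569) = 0.03829
  Wq_B = Lq/λ = 0.038292/8.1 = 0.0047274
  W_B = Wq_B + 1/μ = 0.0047274 + 0.064516 = 0.06924

Since W_B = 0.06924 < W_A = 0.09174, Option B (multiple servers) has the shorter time in system.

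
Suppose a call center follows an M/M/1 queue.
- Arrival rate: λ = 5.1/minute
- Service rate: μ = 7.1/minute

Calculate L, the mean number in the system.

ρ = λ/μ = 5.1/7.1 = 0.7183
For M/M/1: L = λ/(μ-λ)
L = 5.1/(7.1-5.1) = 5.1/2.00
L = 2.5500 calls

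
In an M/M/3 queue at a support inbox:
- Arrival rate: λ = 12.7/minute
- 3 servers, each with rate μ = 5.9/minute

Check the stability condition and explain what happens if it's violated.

Stability requires ρ = λ/(cμ) < 1
ρ = 12.7/(3 × 5.9) = 12.7/17.70 = 0.7175
Since 0.7175 < 1, the system is STABLE.
The servers are busy 71.75% of the time.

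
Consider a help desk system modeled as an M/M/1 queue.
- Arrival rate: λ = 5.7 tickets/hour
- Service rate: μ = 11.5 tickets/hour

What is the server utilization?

Server utilization: ρ = λ/μ
ρ = 5.7/11.5 = 0.4957
The server is busy 49.57% of the time.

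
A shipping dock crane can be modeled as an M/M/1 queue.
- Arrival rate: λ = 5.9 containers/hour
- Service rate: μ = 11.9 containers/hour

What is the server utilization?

Server utilization: ρ = λ/μ
ρ = 5.9/11.9 = 0.4958
The server is busy 49.58% of the time.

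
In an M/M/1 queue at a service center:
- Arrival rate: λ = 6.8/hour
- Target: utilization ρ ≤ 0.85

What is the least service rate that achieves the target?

ρ = λ/μ, so μ = λ/ρ
μ ≥ 6.8/0.85 = 8.0000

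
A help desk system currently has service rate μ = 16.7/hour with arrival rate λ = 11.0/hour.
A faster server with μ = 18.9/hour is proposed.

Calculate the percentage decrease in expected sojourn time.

System 1: ρ₁ = 11.0/16.7 = 0.6587, W₁ = 1/(16.7-11.0) = 0.17544
System 2: ρ₂ = 11.0/18.9 = 0.5820, W₂ = 1/(18.9-11.0) = 0.12658
Improvement: (W₁-W₂)/W₁ = (0.17544-0.12658)/0.17544 = 27.85%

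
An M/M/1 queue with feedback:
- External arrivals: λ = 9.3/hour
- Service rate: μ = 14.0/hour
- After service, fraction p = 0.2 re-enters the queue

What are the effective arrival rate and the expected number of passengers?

Effective arrival rate: λ_eff = λ/(1-p) = 9.3/(1-0.2) = 9.3/0.80 = 11.6250
ρ = λ_eff/μ = 11.6250/14.0 = 0.830357
L = ρ/(1-ρ) = 0.830357/(1-0.830357) = 4.8947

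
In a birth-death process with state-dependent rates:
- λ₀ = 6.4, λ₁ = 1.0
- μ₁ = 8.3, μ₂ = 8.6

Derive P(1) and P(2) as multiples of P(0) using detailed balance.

Balance equations:
State 0: λ₀P₀ = μ₁P₁ → P₁ = (λ₀/μ₁)P₀ = (6.4/8.3)P₀ = 0.7711P₀
State 1: P₂ = (λ₀λ₁)/(μ₁μ₂)P₀ = (6.4×1.0)/(8.3×8.6)P₀ = 0.08966P₀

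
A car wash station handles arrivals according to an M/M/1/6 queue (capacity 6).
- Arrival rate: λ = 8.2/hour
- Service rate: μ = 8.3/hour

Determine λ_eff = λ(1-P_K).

ρ = λ/μ = 8.2/8.3 = 0.98795
P₀ = (1-ρ)/(1-ρ^(K+1)) = (1-0.98795)/(1-0.98795^7) = 0.01205/0.08136 = 0.1481
P_K = P₀×ρ^K = 0.1481 × 0.98795^6 = 0.1481 × 0.9298 = 0.1377
λ_eff = λ(1-P_K) = 8.2 × (1 - 0.13772) = 8.2 × 0.86228 = 7.0707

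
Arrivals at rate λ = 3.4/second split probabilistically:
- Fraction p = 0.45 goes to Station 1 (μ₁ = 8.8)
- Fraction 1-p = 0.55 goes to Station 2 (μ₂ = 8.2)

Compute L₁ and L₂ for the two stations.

Effective rates: λ₁ = 3.4×0.45 = 1.53, λ₂ = 3.4×0.55 = 1.87
Station 1: ρ₁ = 1.53/8.8 = 0.1739, L₁ = ρ₁/(1-ρ₁) = 0.1739/(1-0.1739) = 0.2105
Station 2: ρ₂ = 1.87/8.2 = 0.22805, L₂ = ρ₂/(1-ρ₂) = 0.22805/(1-0.22805) = 0.2954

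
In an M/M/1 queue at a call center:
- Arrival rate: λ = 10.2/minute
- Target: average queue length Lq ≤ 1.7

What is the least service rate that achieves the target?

For M/M/1: Lq = λ²/(μ(μ-λ))
Need Lq ≤ 1.7, i.e. μ(μ-λ) ≥ λ²/1.7
μ² - 10.2μ - 104.04/1.7 ≥ 0  →  μ² - 10.2μ - 61.2000 ≥ 0
Quadratic formula (positive root): μ = [λ + √(λ² + 4×61.2000)]/2
Discriminant: 104.04 + 4×61.2000 = 348.8400, √348.8400 = 18.6773
μ ≥ (10.2 + 18.6773)/2 = 14.4386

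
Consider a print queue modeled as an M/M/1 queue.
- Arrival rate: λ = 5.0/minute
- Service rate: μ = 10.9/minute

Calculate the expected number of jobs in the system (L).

ρ = λ/μ = 5.0/10.9 = 0.4587
For M/M/1: L = λ/(μ-λ)
L = 5.0/(10.9-5.0) = 5.0/5.90
L = 0.8475 jobs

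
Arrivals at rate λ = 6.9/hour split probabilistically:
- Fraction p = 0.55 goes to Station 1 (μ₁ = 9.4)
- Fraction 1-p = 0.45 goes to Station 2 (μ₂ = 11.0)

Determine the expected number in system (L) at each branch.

Effective rates: λ₁ = 6.9×0.55 = 3.795, λ₂ = 6.9×0.45 = 3.105
Station 1: ρ₁ = 3.795/9.4 = 0.40372, L₁ = ρ₁/(1-ρ₁) = 0.40372/(1-0.40372) = 0.6771
Station 2: ρ₂ = 3.105/11.0 = 0.2823, L₂ = ρ₂/(1-ρ₂) = 0.2823/(1-0.2823) = 0.3933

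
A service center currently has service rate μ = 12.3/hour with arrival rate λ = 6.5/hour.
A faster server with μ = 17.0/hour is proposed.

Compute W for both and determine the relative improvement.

System 1: ρ₁ = 6.5/12.3 = 0.5285, W₁ = 1/(12.3-6.5) = 0.1724
System 2: ρ₂ = 6.5/17.0 = 0.3824, W₂ = 1/(17.0-6.5) = 0.09524
Improvement: (W₁-W₂)/W₁ = (0.1724-0.09524)/0.1724 = 44.76%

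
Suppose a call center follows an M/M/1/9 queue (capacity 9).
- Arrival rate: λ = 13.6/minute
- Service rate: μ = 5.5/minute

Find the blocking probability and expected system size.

ρ = λ/μ = 13.6/5.5 = 2.47273
P₀ = (1-ρ)/(1-ρ^(K+1)) = (1-2.47273)/(1-2.47273^10) = -1.4727/-8545.0805 = 0.0001723
P_K = P₀×ρ^K = 0.00017235 × 2.47273^9 = 0.00017235 × 3456.1317 = 0.5957
Blocking probability P_9 = 0.5957 (59.57%)
L = ρ[1 - (K+1)ρ^K + Kρ^(K+1)] / [(1-ρ)(1-ρ^(K+1))]
L = 2.47273 × (1 - 10×3456.1317 + 9×8546.0805) / ((1 - 2.47273) × (1 - 8546.0805)) = 8.3222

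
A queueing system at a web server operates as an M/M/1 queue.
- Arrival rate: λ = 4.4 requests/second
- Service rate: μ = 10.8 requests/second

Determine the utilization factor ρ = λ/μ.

Server utilization: ρ = λ/μ
ρ = 4.4/10.8 = 0.4074
The server is busy 40.74% of the time.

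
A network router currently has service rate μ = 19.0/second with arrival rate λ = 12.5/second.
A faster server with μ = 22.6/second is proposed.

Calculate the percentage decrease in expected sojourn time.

System 1: ρ₁ = 12.5/19.0 = 0.6579, W₁ = 1/(19.0-12.5) = 0.153846
System 2: ρ₂ = 12.5/22.6 = 0.5531, W₂ = 1/(22.6-12.5) = 0.0990099
Improvement: (W₁-W₂)/W₁ = (0.153846-0.0990099)/0.153846 = 35.64%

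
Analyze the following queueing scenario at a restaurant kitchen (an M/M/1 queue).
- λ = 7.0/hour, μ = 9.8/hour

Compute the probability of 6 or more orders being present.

ρ = λ/μ = 7.0/9.8 = 0.7143
P(N ≥ n) = ρⁿ
P(N ≥ 6) = 0.7143^6
P(N ≥ 6) = 0.1328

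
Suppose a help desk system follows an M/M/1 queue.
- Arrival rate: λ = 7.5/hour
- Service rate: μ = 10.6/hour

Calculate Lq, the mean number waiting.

ρ = λ/μ = 7.5/10.6 = 0.7075
For M/M/1: Lq = λ²/(μ(μ-λ))
Lq = 56.25/(10.6 × 3.10)
Lq = 1.7118 tickets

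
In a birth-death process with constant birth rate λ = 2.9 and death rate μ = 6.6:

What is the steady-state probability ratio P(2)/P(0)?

For constant rates: P(n)/P(0) = (λ/μ)^n
P(2)/P(0) = (2.9/6.6)^2 = 0.4394^2 = 0.1931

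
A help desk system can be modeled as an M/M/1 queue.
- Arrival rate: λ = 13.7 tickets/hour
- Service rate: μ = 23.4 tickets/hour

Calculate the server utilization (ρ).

Server utilization: ρ = λ/μ
ρ = 13.7/23.4 = 0.5855
The server is busy 58.55% of the time.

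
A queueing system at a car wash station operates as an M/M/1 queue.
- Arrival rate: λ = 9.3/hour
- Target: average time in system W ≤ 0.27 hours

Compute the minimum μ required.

For M/M/1: W = 1/(μ-λ)
Need W ≤ 0.27, so 1/(μ-λ) ≤ 0.27
μ - λ ≥ 1/0.27 = 3.7037
μ ≥ 9.3 + 3.7037 = 13.0037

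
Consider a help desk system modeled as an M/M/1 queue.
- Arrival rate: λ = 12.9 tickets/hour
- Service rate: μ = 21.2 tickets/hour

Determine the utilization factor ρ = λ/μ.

Server utilization: ρ = λ/μ
ρ = 12.9/21.2 = 0.6085
The server is busy 60.85% of the time.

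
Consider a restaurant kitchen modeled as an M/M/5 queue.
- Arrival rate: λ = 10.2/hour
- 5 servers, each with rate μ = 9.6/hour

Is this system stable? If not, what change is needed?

Stability requires ρ = λ/(cμ) < 1
ρ = 10.2/(5 × 9.6) = 10.2/48.00 = 0.2125
Since 0.2125 < 1, the system is STABLE.
The servers are busy 21.25% of the time.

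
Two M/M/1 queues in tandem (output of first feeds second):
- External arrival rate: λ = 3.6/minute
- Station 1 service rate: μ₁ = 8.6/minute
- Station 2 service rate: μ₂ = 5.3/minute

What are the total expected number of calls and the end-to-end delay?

By Jackson's theorem, each station behaves as independent M/M/1.
Station 1: ρ₁ = 3.6/8.6 = 0.4186, L₁ = ρ₁/(1-ρ₁) = λ/(μ₁-λ) = 3.6/5.00 = 0.7200
Station 2: ρ₂ = 3.6/5.3 = 0.6792, L₂ = ρ₂/(1-ρ₂) = λ/(μ₂-λ) = 3.6/1.70 = 2.1176
Total: L = L₁ + L₂ = 0.7200 + 2.1176 = 2.8376
W = L/λ = 2.8376/3.6 = 0.7882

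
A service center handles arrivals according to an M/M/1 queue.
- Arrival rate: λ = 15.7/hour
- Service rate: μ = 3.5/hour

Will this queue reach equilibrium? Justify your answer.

Stability requires ρ = λ/(cμ) < 1
ρ = 15.7/(1 × 3.5) = 15.7/3.50 = 4.4857
Since 4.4857 ≥ 1, the system is UNSTABLE.
Queue grows without bound. Need μ > λ = 15.7.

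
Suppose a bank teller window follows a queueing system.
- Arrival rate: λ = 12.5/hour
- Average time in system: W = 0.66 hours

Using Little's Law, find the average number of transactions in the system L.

Little's Law: L = λW
L = 12.5 × 0.66 = 8.2500 transactions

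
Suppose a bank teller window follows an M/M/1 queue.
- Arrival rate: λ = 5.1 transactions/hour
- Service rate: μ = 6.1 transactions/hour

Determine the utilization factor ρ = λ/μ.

Server utilization: ρ = λ/μ
ρ = 5.1/6.1 = 0.8361
The server is busy 83.61% of the time.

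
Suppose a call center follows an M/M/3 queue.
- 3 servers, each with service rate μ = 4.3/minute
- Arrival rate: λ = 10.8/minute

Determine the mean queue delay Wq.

Traffic intensity: ρ = λ/(cμ) = 10.8/(3×4.3) = 0.8372
Since ρ = 0.8372 < 1, system is stable.
Offered load a = λ/μ = cρ = 10.8/4.3 = 2.5116
P₀ = [ Σₙ₌₀^2 aⁿ/n! + a^3/(3!(1-ρ)) ]⁻¹
Σ = a^0/0! + a^1/1! + a^2/2! = 1.00000 + 2.51163 + 3.15414 = 6.6658
a^3/(3!(1-ρ)) = 15.8440/(6 × 0.16279) = 16.2213
P₀ = 1/(6.6658 + 16.2213) = 0.04369
Lq = P₀·a^3·ρ / (3!(1-ρ)²) = 0.043693 × 15.8440 × 0.83721 / (6 × 0.026501) = 3.6450
Wq = Lq/λ = 3.6450/10.8 = 0.3375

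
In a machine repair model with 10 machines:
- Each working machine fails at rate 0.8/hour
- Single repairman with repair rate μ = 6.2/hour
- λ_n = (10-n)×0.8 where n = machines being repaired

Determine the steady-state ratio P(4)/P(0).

P(4)/P(0) = ∏_{i=0}^{4-1} λ_i/μ_{i+1}
= (10-0)×0.8/6.2 × (10-1)×0.8/6.2 × (10-2)×0.8/6.2 × (10-3)×0.8/6.2
= 1.3971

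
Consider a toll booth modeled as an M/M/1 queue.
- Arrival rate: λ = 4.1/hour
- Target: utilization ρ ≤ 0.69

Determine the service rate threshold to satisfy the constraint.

ρ = λ/μ, so μ = λ/ρ
μ ≥ 4.1/0.69 = 5.9420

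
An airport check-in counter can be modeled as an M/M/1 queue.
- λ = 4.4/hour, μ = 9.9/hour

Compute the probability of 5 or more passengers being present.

ρ = λ/μ = 4.4/9.9 = 0.44444
P(N ≥ n) = ρⁿ
P(N ≥ 5) = 0.44444^5
P(N ≥ 5) = 0.01734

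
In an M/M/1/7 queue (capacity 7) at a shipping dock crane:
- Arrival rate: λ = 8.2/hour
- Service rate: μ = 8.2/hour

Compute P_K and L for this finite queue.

ρ = λ/μ = 8.2/8.2 = 1 exactly.
With ρ = 1 the usual (1-ρ)/(1-ρ^(K+1)) form is 0/0; instead every state 0..K is equally likely.
P₀ = 1/(K+1) = 1/8 = 0.1250
P_K = P₀×ρ^K = P₀ = 0.1250
Blocking probability P_7 = 0.1250 (12.50%)
L = K/2 = 7/2 = 3.5000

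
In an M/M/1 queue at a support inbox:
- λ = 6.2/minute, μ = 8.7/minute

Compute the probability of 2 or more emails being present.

ρ = λ/μ = 6.2/8.7 = 0.71264
P(N ≥ n) = ρⁿ
P(N ≥ 2) = 0.71264^2
P(N ≥ 2) = 0.5079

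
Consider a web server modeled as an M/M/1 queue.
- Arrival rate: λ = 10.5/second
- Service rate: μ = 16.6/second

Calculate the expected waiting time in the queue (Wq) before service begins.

First, compute utilization: ρ = λ/μ = 10.5/16.6 = 0.6325
For M/M/1: Wq = λ/(μ(μ-λ))
Wq = 10.5/(16.6 × (16.6-10.5))
Wq = 10.5/(16.6 × 6.10)
Wq = 0.1037 seconds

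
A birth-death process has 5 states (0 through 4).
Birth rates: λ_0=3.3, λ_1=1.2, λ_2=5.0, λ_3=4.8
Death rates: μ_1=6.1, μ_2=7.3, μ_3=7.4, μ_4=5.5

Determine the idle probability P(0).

Ratios P(n)/P(0) = (λ₀···λₙ₋₁)/(μ₁···μₙ):
P(1)/P(0) = (3.3)/(6.1) = 0.54098
P(2)/P(0) = (3.3×1.2)/(6.1×7.3) = 0.088929
P(3)/P(0) = (3.3×1.2×5.0)/(6.1×7.3×7.4) = 0.060087
P(4)/P(0) = (3.3×1.2×5.0×4.8)/(6.1×7.3×7.4×5.5) = 0.052440

Normalization: ∑ P(n) = 1
P(0) × (1.0000 + 0.54098 + 0.088929 + 0.060087 + 0.052440) = 1
P(0) × 1.7424 = 1
P(0) = 1/1.7424 = 0.5739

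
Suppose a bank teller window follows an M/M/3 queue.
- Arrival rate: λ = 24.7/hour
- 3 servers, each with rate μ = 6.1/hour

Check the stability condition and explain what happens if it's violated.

Stability requires ρ = λ/(cμ) < 1
ρ = 24.7/(3 × 6.1) = 24.7/18.30 = 1.3497
Since 1.3497 ≥ 1, the system is UNSTABLE.
Need c > λ/μ = 24.7/6.1 = 4.05.
Minimum servers needed: c = 5.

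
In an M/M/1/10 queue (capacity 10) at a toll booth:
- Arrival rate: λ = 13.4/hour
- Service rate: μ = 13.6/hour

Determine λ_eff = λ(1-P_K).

ρ = λ/μ = 13.4/13.6 = 0.985294
P₀ = (1-ρ)/(1-ρ^(K+1)) = (1-0.985294)/(1-0.985294^11) = 0.014706/0.15038 = 0.09779
P_K = P₀×ρ^K = 0.097792 × 0.985294^10 = 0.097792 × 0.86230 = 0.08433
λ_eff = λ(1-P_K) = 13.4 × (1 - 0.08433) = 13.4 × 0.91567 = 12.2700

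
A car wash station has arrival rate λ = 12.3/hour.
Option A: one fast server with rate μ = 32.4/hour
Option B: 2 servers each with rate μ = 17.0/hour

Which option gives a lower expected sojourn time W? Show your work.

Option A: single server μ = 32.4 (M/M/1)
  ρ_A = 12.3/32.4 = 0.3796
  W_A = 1/(μ-λ) = 1/(32.4-12.3) = 1/20.10 = 0.04975

Option B: 2 servers μ = 17.0 (M/M/2)
  ρ_B = λ/(cμ) = 12.3/(2×17.0) = 0.3618
  Offered load a = λ/μ = cρ = 12.3/17.0 = 0.7235
  P₀ = [ Σₙ₌₀^1 aⁿ/n! + a^2/(2!(1-ρ)) ]⁻¹
  Σ = a^0/0! + a^1/1! = 1.0000 + 0.7235 = 1.7235
  a^2/(2!(1-ρ)) = 0.5235/(2 × 0.6382) = 0.4101
  P₀ = 1/(1.7235 + 0.4101) = 0.4687
  Lq = P₀·a^2·ρ / (2!(1-ρ)²) = 0.46868 × 0.52349 × 0.36176 / (2 × 0.40734) = 0.1089
  Wq_B = Lq/λ = 0.10895/12.3 = 0.008858
  W_B = Wq_B + 1/μ = 0.008858 + 0.05882 = 0.06768

Since W_A = 0.04975 < W_B = 0.06768, Option A (single fast server) has the shorter time in system.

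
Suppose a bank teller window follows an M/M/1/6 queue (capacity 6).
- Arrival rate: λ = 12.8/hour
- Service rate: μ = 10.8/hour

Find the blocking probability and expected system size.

ρ = λ/μ = 12.8/10.8 = 1.1852
P₀ = (1-ρ)/(1-ρ^(K+1)) = (1-1.1852)/(1-1.1852^7) = -0.1852/-2.2850 = 0.08105
P_K = P₀×ρ^K = 0.08105 × 1.1852^6 = 0.08105 × 2.7717 = 0.2246
Blocking probability P_6 = 0.2246 (22.46%)
L = ρ[1 - (K+1)ρ^K + Kρ^(K+1)] / [(1-ρ)(1-ρ^(K+1))]
L = 1.1852 × (1 - 7×2.771723 + 6×3.285046) / ((1 - 1.1852) × (1 - 3.285046)) = 3.6638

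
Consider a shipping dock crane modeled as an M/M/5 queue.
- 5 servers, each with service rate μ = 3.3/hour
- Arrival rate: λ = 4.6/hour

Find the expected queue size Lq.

Traffic intensity: ρ = λ/(cμ) = 4.6/(5×3.3) = 0.2788
Since ρ = 0.2788 < 1, system is stable.
Offered load a = λ/μ = cρ = 4.6/3.3 = 1.3939
P₀ = [ Σₙ₌₀^4 aⁿ/n! + a^5/(5!(1-ρ)) ]⁻¹
Σ = a^0/0! + a^1/1! + a^2/2! + a^3/3! + a^4/4! = 1.0000 + 1.3939 + 0.97153 + 0.45142 + 0.15731 = 3.9742
a^5/(5!(1-ρ)) = 5.2628/(120 × 0.7212) = 0.06081
P₀ = 1/(3.9742 + 0.06081) = 0.2478
Lq = P₀·a^5·ρ / (5!(1-ρ)²) = 0.2478 × 5.2628 × 0.2788 / (120 × 0.5201) = 0.005826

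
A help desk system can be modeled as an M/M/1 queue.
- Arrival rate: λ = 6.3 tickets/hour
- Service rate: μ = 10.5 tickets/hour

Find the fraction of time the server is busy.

Server utilization: ρ = λ/μ
ρ = 6.3/10.5 = 0.6000
The server is busy 60.00% of the time.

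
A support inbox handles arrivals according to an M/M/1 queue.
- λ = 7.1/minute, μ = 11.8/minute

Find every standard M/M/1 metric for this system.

Step 1: ρ = λ/μ = 7.1/11.8 = 0.6017
Step 2: L = λ/(μ-λ) = 7.1/4.70 = 1.5106
Step 3: Lq = λ²/(μ(μ-λ)) = 50.41/(11.8×4.70) = 0.9089
Step 4: W = 1/(μ-λ) = 1/4.70 = 0.212766
Step 5: Wq = λ/(μ(μ-λ)) = 7.1/(11.8×4.70) = 0.1280
Step 6: P(0) = 1-ρ = 0.3983
Verify: L = λW = 7.1×0.212766 = 1.5106 ✔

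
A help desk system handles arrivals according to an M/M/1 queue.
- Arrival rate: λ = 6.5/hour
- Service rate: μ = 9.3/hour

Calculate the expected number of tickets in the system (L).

ρ = λ/μ = 6.5/9.3 = 0.6989
For M/M/1: L = λ/(μ-λ)
L = 6.5/(9.3-6.5) = 6.5/2.80
L = 2.3214 tickets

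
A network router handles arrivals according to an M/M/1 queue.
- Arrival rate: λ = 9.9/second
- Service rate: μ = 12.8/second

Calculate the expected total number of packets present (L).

ρ = λ/μ = 9.9/12.8 = 0.7734
For M/M/1: L = λ/(μ-λ)
L = 9.9/(12.8-9.9) = 9.9/2.90
L = 3.4138 packets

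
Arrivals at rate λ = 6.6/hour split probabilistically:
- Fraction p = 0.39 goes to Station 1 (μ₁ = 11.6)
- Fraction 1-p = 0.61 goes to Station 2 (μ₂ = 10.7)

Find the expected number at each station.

Effective rates: λ₁ = 6.6×0.39 = 2.574, λ₂ = 6.6×0.61 = 4.026
Station 1: ρ₁ = 2.574/11.6 = 0.2219, L₁ = ρ₁/(1-ρ₁) = 0.2219/(1-0.2219) = 0.2852
Station 2: ρ₂ = 4.026/10.7 = 0.37626, L₂ = ρ₂/(1-ρ₂) = 0.37626/(1-0.37626) = 0.6032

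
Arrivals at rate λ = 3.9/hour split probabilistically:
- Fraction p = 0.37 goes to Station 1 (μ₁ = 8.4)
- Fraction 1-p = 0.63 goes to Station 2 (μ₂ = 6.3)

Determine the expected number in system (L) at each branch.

Effective rates: λ₁ = 3.9×0.37 = 1.443, λ₂ = 3.9×0.63 = 2.457
Station 1: ρ₁ = 1.443/8.4 = 0.1718, L₁ = ρ₁/(1-ρ₁) = 0.1718/(1-0.1718) = 0.2074
Station 2: ρ₂ = 2.457/6.3 = 0.3900, L₂ = ρ₂/(1-ρ₂) = 0.3900/(1-0.3900) = 0.6393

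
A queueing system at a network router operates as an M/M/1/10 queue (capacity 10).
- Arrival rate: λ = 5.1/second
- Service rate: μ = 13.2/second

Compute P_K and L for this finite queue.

ρ = λ/μ = 5.1/13.2 = 0.386364
P₀ = (1-ρ)/(1-ρ^(K+1)) = (1-0.386364)/(1-0.386364^11) = 0.61364/0.99997 = 0.6137
P_K = P₀×ρ^K = 0.6137 × 0.386364^10 = 0.6137 × 0.00007413 = 0.00004549
Blocking probability P_10 = 0.00004549 (0.004549%)
L = ρ[1 - (K+1)ρ^K + Kρ^(K+1)] / [(1-ρ)(1-ρ^(K+1))]
L = 0.386364 × (1 - 11×0.00007413 + 10×0.00002864) / ((1 - 0.386364) × (1 - 0.00002864)) = 0.6293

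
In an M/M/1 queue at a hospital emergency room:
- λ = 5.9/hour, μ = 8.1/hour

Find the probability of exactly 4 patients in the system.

ρ = λ/μ = 5.9/8.1 = 0.728395
P(n) = (1-ρ)ρⁿ
P(4) = (1-0.728395) × 0.728395^4
P(4) = 0.27160 × 0.28149
P(4) = 0.07645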